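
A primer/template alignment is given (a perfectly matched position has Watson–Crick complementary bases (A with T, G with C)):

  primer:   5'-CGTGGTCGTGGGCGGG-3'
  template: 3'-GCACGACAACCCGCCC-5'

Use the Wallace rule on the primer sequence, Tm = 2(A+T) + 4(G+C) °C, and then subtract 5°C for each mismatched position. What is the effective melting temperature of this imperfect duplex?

43°C

Primer base counts: A=0, T=3, G=10, C=3 → A+T=3, G+C=13
Perfect-match Tm = 2(3) + 4(13) = 6 + 52 = 58°C
Mismatches (positions where the bases are not complementary): 3 (at positions 5, 7, 8)
Effective Tm = 58 − 3×5 = 58 − 15 = 43°C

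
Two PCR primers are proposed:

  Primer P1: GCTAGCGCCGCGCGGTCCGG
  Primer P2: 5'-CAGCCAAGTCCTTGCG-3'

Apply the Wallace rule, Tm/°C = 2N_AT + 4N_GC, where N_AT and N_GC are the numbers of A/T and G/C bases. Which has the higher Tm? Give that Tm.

Primer P1: A+T=3, G+C=17 → Tm = 2(3)+4(17) = 74°C
Primer P2: A+T=6, G+C=10 → Tm = 2(6)+4(10) = 52°C
74°C vs 52°C → primer P1 is higher.

Primer P1, 74°C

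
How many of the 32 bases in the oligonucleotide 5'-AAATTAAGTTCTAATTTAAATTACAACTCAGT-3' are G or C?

Counting bases: G=2, T=12, A=14, C=4
Total G or C: 2 + 4 = 6

6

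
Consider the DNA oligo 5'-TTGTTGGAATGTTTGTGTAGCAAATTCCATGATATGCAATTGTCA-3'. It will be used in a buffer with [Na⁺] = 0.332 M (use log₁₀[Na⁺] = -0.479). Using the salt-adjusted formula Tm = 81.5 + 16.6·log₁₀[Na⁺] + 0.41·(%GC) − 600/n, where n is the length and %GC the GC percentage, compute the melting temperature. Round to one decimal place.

73.9°C

Length n = 45. T=18, A=12, G=10, C=5
G+C = 15, so %GC = 15/45 × 100 = 33.333%
Salt term: 16.6 × (-0.479) = -7.951
GC term: 0.41 × 33.333 = 13.667; length term: −600/45 = −13.333
Tm = 81.5 + (-7.951) + 13.667 − 13.333 = 73.883 → 73.9°C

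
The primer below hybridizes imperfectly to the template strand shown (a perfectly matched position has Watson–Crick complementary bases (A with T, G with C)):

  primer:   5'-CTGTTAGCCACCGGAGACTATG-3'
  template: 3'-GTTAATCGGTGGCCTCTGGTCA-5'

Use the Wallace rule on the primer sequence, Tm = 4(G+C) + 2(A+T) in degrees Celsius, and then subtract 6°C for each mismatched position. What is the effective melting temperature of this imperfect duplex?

38°C

Primer base counts: A=5, T=5, G=6, C=6 → A+T=10, G+C=12
Perfect-match Tm = 2(10) + 4(12) = 20 + 48 = 68°C
Mismatches (positions where the bases are not complementary): 5 (at positions 2, 3, 19, 21, 22)
Effective Tm = 68 − 5×6 = 68 − 30 = 38°C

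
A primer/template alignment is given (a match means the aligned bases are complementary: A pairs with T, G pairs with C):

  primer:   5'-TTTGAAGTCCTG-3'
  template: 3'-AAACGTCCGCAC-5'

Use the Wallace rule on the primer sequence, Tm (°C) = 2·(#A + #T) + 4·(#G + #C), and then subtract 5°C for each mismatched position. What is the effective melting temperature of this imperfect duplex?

Primer base counts: A=2, T=5, G=3, C=2 → A+T=7, G+C=5
Perfect-match Tm = 2(7) + 4(5) = 14 + 20 = 34°C
Mismatches (positions where the bases are not complementary): 3 (at positions 5, 8, 10)
Effective Tm = 34 − 3×5 = 34 − 15 = 19°C

19°C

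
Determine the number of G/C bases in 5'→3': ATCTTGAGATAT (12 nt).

3

Base counts: T=5, C=1, G=2, A=4
G+C = 2 + 1 = 3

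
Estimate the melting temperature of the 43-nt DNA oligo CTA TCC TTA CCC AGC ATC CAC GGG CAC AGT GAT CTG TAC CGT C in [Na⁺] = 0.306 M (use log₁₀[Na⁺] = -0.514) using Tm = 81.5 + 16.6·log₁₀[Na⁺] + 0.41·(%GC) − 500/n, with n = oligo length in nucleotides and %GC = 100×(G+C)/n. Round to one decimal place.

Length n = 43. Counting bases: T=10, A=9, C=16, G=8
G+C = 24, so %GC = 24/43 × 100 = 55.814%
Salt term: 16.6 × (-0.514) = -8.532
GC term: 0.41 × 55.814 = 22.884; length term: −500/43 = −11.628
Tm = 81.5 + (-8.532) + 22.884 − 11.628 = 84.224 → 84.2°C

84.2°C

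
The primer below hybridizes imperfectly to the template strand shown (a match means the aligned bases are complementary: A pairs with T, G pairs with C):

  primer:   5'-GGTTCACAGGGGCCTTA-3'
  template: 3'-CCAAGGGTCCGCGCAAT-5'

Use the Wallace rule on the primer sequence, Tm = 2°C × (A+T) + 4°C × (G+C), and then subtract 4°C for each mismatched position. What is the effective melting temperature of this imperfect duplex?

Primer base counts: A=3, T=4, G=6, C=4 → A+T=7, G+C=10
Perfect-match Tm = 2(7) + 4(10) = 14 + 40 = 54°C
Mismatches (positions where the bases are not complementary): 3 (at positions 6, 11, 14)
Effective Tm = 54 − 3×4 = 54 − 12 = 42°C

42°C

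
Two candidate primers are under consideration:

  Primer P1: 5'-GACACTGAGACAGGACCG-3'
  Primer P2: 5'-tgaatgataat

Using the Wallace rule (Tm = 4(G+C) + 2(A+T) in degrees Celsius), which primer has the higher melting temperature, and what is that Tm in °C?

Primer P1: A+T=7, G+C=11 → Tm = 2(7)+4(11) = 58°C
Primer P2: A+T=9, G+C=2 → Tm = 2(9)+4(2) = 26°C
58°C vs 26°C → primer P1 is higher.

Primer P1, 58°C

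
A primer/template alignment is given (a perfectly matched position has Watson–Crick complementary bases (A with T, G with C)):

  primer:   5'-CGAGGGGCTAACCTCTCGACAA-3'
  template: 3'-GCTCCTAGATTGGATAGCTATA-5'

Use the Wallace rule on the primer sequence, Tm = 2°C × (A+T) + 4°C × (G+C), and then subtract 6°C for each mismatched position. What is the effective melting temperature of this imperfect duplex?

40°C

Primer base counts: A=6, T=3, G=6, C=7 → A+T=9, G+C=13
Perfect-match Tm = 2(9) + 4(13) = 18 + 52 = 70°C
Mismatches (positions where the bases are not complementary): 5 (at positions 6, 7, 15, 20, 22)
Effective Tm = 70 − 5×6 = 70 − 30 = 40°C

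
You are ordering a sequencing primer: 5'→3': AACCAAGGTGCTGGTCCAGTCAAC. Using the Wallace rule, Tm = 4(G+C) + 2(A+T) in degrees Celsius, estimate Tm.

Scanning the sequence gives A=7, C=7, T=4, G=6.
A+T = 11, G+C = 13
Tm = 2(11) + 4(13) = 22 + 52 = 74°C

74°C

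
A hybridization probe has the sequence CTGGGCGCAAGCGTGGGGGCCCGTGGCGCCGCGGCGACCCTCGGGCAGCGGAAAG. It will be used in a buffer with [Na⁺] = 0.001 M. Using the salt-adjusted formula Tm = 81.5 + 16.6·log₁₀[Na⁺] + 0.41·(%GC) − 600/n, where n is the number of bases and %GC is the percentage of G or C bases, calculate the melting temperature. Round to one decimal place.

53.6°C

Length n = 55. T=4, A=7, C=18, G=26
G+C = 44, so %GC = 44/55 × 100 = 80%
Salt term: 16.6 × (-3) = -49.8
GC term: 0.41 × 80 = 32.8; length term: −600/55 = −10.909
Tm = 81.5 + (-49.8) + 32.8 − 10.909 = 53.591 → 53.6°C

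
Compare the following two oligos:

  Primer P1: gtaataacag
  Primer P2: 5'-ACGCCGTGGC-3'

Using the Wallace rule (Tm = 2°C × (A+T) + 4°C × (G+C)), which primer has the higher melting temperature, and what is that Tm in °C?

Primer P2, 36°C

Primer P1: A+T=7, G+C=3 → Tm = 2(7)+4(3) = 26°C
Primer P2: A+T=2, G+C=8 → Tm = 2(2)+4(8) = 36°C
26°C vs 36°C → primer P2 is higher.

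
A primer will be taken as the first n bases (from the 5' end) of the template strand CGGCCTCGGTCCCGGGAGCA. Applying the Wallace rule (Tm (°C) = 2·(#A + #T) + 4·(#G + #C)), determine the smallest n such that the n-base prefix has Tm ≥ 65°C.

n = 18

First 17 bases: CGGCCTCGGTCCCGGGA → Tm = 62°C (< 65°C)
First 18 bases: CGGCCTCGGTCCCGGGAG → Tm = 66°C (≥ 65°C)
Each additional base adds 2°C (A/T) or 4°C (G/C), so Tm is non-decreasing in n; n = 18 is the first length to reach 65°C.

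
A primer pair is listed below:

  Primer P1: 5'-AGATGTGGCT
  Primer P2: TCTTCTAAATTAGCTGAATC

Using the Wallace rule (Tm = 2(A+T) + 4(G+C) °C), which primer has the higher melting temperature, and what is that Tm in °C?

Primer P2, 52°C

Primer P1: A+T=5, G+C=5 → Tm = 2(5)+4(5) = 30°C
Primer P2: A+T=14, G+C=6 → Tm = 2(14)+4(6) = 52°C
30°C vs 52°C → primer P2 is higher.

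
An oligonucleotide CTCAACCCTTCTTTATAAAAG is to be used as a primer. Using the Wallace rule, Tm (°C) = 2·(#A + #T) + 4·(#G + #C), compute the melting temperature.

56°C

G=1, A=7, C=6, T=7
A+T = 14, G+C = 7
Tm = 2×14 + 4×7 = 56°C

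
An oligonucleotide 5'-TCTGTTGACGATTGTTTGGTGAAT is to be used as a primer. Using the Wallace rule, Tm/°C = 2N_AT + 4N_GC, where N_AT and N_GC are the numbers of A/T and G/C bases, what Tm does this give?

G=7, A=4, T=11, C=2
AT pairs contribute 15, GC pairs contribute 9.
Tm = 2×15 + 4×9 = 66°C

66°C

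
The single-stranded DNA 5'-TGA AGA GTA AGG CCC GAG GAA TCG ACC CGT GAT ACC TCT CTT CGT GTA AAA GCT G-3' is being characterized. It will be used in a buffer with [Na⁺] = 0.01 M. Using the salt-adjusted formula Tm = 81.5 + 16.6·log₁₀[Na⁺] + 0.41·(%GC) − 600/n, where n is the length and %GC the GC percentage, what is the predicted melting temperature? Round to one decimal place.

58.3°C

Length n = 55. A=15, C=13, T=12, G=15
G+C = 28, so %GC = 28/55 × 100 = 50.909%
Salt term: 16.6 × (-2) = -33.2
GC term: 0.41 × 50.909 = 20.873; length term: −600/55 = −10.909
Tm = 81.5 + (-33.2) + 20.873 − 10.909 = 58.264 → 58.3°C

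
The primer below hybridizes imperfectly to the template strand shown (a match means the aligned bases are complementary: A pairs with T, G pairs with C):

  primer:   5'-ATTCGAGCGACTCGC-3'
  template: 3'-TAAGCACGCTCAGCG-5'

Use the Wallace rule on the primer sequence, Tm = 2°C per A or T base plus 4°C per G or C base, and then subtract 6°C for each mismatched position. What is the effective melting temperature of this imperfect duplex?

36°C

Primer base counts: A=3, T=3, G=4, C=5 → A+T=6, G+C=9
Perfect-match Tm = 2(6) + 4(9) = 12 + 36 = 48°C
Mismatches (positions where the bases are not complementary): 2 (at positions 6, 11)
Effective Tm = 48 − 2×6 = 48 − 12 = 36°C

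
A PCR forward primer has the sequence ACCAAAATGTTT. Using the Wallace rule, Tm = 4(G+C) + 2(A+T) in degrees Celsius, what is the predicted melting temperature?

30°C

Counting bases: T=4, A=5, G=1, C=2
A+T = 9, G+C = 3
Tm = 2(9) + 4(3) = 18 + 12 = 30°C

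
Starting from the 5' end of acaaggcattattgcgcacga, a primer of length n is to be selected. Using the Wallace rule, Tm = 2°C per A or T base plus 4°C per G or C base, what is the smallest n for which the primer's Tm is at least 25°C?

First 8 bases: ACAAGGCA → Tm = 24°C (< 25°C)
First 9 bases: ACAAGGCAT → Tm = 26°C (≥ 25°C)
Each additional base adds 2°C (A/T) or 4°C (G/C), so Tm is non-decreasing in n; n = 9 is the first length to reach 25°C.

n = 9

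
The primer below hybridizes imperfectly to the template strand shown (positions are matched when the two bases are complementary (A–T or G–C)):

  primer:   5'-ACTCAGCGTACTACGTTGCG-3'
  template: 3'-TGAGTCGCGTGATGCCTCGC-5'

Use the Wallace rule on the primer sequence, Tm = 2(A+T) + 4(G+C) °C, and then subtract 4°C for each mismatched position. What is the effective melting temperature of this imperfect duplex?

Primer base counts: A=4, T=5, G=5, C=6 → A+T=9, G+C=11
Perfect-match Tm = 2(9) + 4(11) = 18 + 44 = 62°C
Mismatches (positions where the bases are not complementary): 3 (at positions 9, 16, 17)
Effective Tm = 62 − 3×4 = 62 − 12 = 50°C

50°C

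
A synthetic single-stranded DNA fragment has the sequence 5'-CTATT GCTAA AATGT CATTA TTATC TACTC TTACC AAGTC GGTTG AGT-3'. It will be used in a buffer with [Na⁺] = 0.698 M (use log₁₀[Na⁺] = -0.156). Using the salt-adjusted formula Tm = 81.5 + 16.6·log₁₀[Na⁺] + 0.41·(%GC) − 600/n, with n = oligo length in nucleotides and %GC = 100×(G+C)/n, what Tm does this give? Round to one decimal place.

80.1°C

Length n = 48. Counting bases: T=19, A=13, G=7, C=9
G+C = 16, so %GC = 16/48 × 100 = 33.333%
Salt term: 16.6 × (-0.156) = -2.59
GC term: 0.41 × 33.333 = 13.667; length term: −600/48 = −12.5
Tm = 81.5 + (-2.59) + 13.667 − 12.5 = 80.077 → 80.1°C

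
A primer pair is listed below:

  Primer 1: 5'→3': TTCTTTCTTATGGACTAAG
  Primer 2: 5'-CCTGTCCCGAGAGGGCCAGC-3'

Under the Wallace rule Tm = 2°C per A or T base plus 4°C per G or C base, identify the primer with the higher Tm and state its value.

Primer 2, 70°C

Primer 1: A+T=13, G+C=6 → Tm = 2(13)+4(6) = 50°C
Primer 2: A+T=5, G+C=15 → Tm = 2(5)+4(15) = 70°C
50°C vs 70°C → primer 2 is higher.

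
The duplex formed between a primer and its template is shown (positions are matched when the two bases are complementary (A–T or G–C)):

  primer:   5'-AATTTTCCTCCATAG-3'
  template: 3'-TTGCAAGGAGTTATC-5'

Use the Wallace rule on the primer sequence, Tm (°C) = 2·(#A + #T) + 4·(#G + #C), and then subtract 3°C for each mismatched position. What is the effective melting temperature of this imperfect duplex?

31°C

Primer base counts: A=4, T=6, G=1, C=4 → A+T=10, G+C=5
Perfect-match Tm = 2(10) + 4(5) = 20 + 20 = 40°C
Mismatches (positions where the bases are not complementary): 3 (at positions 3, 4, 11)
Effective Tm = 40 − 3×3 = 40 − 9 = 31°C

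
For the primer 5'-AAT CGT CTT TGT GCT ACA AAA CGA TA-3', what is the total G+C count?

9

Scanning the sequence gives G=4, A=9, T=8, C=5.
G+C = 4 + 5 = 9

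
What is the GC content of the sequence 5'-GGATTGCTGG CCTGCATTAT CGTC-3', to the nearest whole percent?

54%

Counting bases: A=3, T=8, G=7, C=6
G+C = 7 + 6 = 13 out of 24 bases
%GC = 13/24 × 100 = 54.17% ≈ 54%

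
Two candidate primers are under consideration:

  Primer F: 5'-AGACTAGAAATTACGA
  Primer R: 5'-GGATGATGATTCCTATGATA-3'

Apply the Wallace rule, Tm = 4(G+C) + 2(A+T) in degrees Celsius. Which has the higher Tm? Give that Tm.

Primer F: A+T=11, G+C=5 → Tm = 2(11)+4(5) = 42°C
Primer R: A+T=13, G+C=7 → Tm = 2(13)+4(7) = 54°C
42°C vs 54°C → primer R is higher.

Primer R, 54°C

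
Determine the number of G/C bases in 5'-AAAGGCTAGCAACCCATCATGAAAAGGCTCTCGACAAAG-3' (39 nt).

Base counts: A=16, G=8, C=10, T=5
G+C = 8 + 10 = 18

18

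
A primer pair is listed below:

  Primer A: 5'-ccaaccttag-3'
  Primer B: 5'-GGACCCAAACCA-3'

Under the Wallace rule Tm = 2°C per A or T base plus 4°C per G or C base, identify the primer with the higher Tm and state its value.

Primer A: A+T=5, G+C=5 → Tm = 2(5)+4(5) = 30°C
Primer B: A+T=5, G+C=7 → Tm = 2(5)+4(7) = 38°C
30°C vs 38°C → primer B is higher.

Primer B, 38°C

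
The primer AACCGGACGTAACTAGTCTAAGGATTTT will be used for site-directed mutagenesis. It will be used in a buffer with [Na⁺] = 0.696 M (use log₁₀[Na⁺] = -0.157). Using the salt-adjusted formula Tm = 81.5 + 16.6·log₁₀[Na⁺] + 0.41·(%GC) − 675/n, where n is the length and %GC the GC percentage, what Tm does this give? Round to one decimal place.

Length n = 28. Counting bases: T=8, G=6, A=9, C=5
G+C = 11, so %GC = 11/28 × 100 = 39.286%
Salt term: 16.6 × (-0.157) = -2.606
GC term: 0.41 × 39.286 = 16.107; length term: −675/28 = −24.107
Tm = 81.5 + (-2.606) + 16.107 − 24.107 = 70.894 → 70.9°C

70.9°C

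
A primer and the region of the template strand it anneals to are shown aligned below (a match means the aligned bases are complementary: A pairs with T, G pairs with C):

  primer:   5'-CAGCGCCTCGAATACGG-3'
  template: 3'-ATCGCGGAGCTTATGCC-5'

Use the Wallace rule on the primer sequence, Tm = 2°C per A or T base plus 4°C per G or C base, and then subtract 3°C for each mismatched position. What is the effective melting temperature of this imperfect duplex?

Primer base counts: A=4, T=2, G=5, C=6 → A+T=6, G+C=11
Perfect-match Tm = 2(6) + 4(11) = 12 + 44 = 56°C
Mismatches (positions where the bases are not complementary): 1 (at position 1)
Effective Tm = 56 − 1×3 = 56 − 3 = 53°C

53°C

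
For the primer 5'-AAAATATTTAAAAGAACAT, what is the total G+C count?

Scanning the sequence gives C=1, T=5, A=12, G=1.
Total G or C: 1 + 1 = 2

2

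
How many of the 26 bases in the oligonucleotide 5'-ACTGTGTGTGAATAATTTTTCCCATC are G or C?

9

G=4, A=6, C=5, T=11
G+C = 4 + 5 = 9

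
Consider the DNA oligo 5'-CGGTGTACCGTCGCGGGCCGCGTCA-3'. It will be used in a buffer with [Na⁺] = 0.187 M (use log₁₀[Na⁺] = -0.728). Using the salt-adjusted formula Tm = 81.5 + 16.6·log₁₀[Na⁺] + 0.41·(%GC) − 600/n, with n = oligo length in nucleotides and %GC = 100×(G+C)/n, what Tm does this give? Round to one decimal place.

Length n = 25. Counting bases: C=9, T=4, A=2, G=10
G+C = 19, so %GC = 19/25 × 100 = 76%
Salt term: 16.6 × (-0.728) = -12.085
GC term: 0.41 × 76 = 31.16; length term: −600/25 = −24
Tm = 81.5 + (-12.085) + 31.16 − 24 = 76.575 → 76.6°C

76.6°C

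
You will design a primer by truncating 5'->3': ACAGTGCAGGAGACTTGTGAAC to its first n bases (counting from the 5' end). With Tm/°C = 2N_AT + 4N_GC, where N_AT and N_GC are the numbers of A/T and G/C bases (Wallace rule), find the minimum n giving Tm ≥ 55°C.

n = 19

First 18 bases: ACAGTGCAGGAGACTTGT → Tm = 54°C (< 55°C)
First 19 bases: ACAGTGCAGGAGACTTGTG → Tm = 58°C (≥ 55°C)
Since every base adds ≥2°C, Tm only increases with n, so the threshold is first crossed at n = 19.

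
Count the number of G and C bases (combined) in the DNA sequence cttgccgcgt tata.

A=2, T=5, G=3, C=4
G+C = 3 + 4 = 7

7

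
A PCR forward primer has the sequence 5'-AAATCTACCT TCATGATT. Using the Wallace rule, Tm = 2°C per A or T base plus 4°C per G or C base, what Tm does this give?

Base counts: T=7, G=1, C=4, A=6
AT pairs contribute 13, GC pairs contribute 5.
Tm = 2(13) + 4(5) = 26 + 20 = 46°C

46°C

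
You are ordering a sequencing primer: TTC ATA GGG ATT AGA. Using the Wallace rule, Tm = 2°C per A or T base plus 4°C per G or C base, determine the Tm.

G=4, C=1, A=5, T=5
AT pairs contribute 10, GC pairs contribute 5.
Tm = 4·5 + 2·10 = 20 + 20 = 40°C

40°C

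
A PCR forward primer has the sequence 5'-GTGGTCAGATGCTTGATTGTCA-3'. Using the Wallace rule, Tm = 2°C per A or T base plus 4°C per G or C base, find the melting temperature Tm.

64°C

C=3, G=7, T=8, A=4
A+T = 12, G+C = 10
Tm = 2×12 + 4×10 = 64°C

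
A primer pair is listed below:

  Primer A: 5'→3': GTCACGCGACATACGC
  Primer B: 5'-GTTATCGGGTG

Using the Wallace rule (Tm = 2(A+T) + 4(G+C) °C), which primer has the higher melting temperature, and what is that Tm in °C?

Primer A, 52°C

Primer A: A+T=6, G+C=10 → Tm = 2(6)+4(10) = 52°C
Primer B: A+T=5, G+C=6 → Tm = 2(5)+4(6) = 34°C
52°C vs 34°C → primer A is higher.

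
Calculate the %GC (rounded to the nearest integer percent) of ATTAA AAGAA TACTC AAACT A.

19%

T=5, A=12, G=1, C=3
G+C = 1 + 3 = 4 out of 21 bases
%GC = 4/21 × 100 = 19.05% ≈ 19%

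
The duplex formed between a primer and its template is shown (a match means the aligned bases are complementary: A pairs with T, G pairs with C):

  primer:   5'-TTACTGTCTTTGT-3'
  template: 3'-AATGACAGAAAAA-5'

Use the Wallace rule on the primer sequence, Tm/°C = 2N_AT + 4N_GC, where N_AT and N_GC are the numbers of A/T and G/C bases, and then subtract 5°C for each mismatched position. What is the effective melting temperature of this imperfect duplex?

Primer base counts: A=1, T=8, G=2, C=2 → A+T=9, G+C=4
Perfect-match Tm = 2(9) + 4(4) = 18 + 16 = 34°C
Mismatches (positions where the bases are not complementary): 1 (at position 12)
Effective Tm = 34 − 1×5 = 34 − 5 = 29°C

29°C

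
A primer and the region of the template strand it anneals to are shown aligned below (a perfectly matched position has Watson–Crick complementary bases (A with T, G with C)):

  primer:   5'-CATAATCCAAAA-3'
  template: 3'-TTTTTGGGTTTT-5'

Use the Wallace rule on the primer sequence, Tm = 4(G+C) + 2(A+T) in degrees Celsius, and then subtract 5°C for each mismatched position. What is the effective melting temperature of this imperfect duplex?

15°C

Primer base counts: A=7, T=2, G=0, C=3 → A+T=9, G+C=3
Perfect-match Tm = 2(9) + 4(3) = 18 + 12 = 30°C
Mismatches (positions where the bases are not complementary): 3 (at positions 1, 3, 6)
Effective Tm = 30 − 3×5 = 30 − 15 = 15°C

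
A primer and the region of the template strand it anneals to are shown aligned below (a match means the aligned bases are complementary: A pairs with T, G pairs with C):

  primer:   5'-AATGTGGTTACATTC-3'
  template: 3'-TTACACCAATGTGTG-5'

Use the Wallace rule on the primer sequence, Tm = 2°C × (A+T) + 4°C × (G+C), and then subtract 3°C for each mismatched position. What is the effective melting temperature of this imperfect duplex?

34°C

Primer base counts: A=4, T=6, G=3, C=2 → A+T=10, G+C=5
Perfect-match Tm = 2(10) + 4(5) = 20 + 20 = 40°C
Mismatches (positions where the bases are not complementary): 2 (at positions 13, 14)
Effective Tm = 40 − 2×3 = 40 − 6 = 34°C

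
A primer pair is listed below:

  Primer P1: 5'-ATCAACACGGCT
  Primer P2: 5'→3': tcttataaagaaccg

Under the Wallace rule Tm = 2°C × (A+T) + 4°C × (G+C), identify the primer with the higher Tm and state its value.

Primer P1: A+T=6, G+C=6 → Tm = 2(6)+4(6) = 36°C
Primer P2: A+T=10, G+C=5 → Tm = 2(10)+4(5) = 40°C
36°C vs 40°C → primer P2 is higher.

Primer P2, 40°C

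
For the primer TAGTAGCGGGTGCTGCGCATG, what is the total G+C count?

Scanning the sequence gives A=3, C=4, T=5, G=9.
G+C = 9 + 4 = 13

13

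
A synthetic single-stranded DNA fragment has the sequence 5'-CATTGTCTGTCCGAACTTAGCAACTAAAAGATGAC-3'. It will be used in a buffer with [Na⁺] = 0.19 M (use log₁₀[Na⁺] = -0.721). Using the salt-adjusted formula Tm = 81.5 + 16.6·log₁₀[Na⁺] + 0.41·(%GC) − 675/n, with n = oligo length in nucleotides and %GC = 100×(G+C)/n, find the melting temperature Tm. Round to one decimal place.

66.6°C

Length n = 35. Base counts: T=9, G=6, A=12, C=8
G+C = 14, so %GC = 14/35 × 100 = 40%
Salt term: 16.6 × (-0.721) = -11.969
GC term: 0.41 × 40 = 16.4; length term: −675/35 = −19.286
Tm = 81.5 + (-11.969) + 16.4 − 19.286 = 66.645 → 66.6°C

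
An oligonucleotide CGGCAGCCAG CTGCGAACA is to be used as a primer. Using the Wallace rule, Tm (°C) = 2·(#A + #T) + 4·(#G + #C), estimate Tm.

Counting bases: C=7, G=6, A=5, T=1
AT pairs contribute 6, GC pairs contribute 13.
Tm = 4·13 + 2·6 = 52 + 12 = 64°C

64°C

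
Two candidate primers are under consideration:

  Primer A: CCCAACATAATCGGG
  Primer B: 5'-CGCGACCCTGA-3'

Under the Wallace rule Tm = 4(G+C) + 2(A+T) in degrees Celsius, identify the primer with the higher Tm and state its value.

Primer A: A+T=7, G+C=8 → Tm = 2(7)+4(8) = 46°C
Primer B: A+T=3, G+C=8 → Tm = 2(3)+4(8) = 38°C
46°C vs 38°C → primer A is higher.

Primer A, 46°C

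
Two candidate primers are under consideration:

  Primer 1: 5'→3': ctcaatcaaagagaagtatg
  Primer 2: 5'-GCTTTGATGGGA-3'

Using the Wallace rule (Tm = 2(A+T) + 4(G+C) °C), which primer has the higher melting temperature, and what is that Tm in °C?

Primer 1, 54°C

Primer 1: A+T=13, G+C=7 → Tm = 2(13)+4(7) = 54°C
Primer 2: A+T=6, G+C=6 → Tm = 2(6)+4(6) = 36°C
54°C vs 36°C → primer 1 is higher.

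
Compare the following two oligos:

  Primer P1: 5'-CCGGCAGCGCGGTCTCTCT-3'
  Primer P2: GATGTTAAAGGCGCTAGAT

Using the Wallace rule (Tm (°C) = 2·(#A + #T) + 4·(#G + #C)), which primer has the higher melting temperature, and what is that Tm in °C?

Primer P1: A+T=5, G+C=14 → Tm = 2(5)+4(14) = 66°C
Primer P2: A+T=11, G+C=8 → Tm = 2(11)+4(8) = 54°C
66°C vs 54°C → primer P1 is higher.

Primer P1, 66°C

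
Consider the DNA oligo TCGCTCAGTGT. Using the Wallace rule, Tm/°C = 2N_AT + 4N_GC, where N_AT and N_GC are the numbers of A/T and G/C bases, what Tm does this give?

34°C

Scanning the sequence gives C=3, G=3, A=1, T=4.
A+T = 5, G+C = 6
Tm = 2×5 + 4×6 = 34°C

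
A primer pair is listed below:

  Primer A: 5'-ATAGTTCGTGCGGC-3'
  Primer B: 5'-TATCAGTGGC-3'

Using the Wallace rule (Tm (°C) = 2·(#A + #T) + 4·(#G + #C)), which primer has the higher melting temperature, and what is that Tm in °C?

Primer A, 44°C

Primer A: A+T=6, G+C=8 → Tm = 2(6)+4(8) = 44°C
Primer B: A+T=5, G+C=5 → Tm = 2(5)+4(5) = 30°C
44°C vs 30°C → primer A is higher.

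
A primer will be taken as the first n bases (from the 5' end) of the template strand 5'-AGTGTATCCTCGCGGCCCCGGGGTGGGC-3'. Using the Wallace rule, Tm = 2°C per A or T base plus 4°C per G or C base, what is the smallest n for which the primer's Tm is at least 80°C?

First 22 bases: AGTGTATCCTCGCGGCCCCGGG → Tm = 76°C (< 80°C)
First 23 bases: AGTGTATCCTCGCGGCCCCGGGG → Tm = 80°C (≥ 80°C)
Each additional base adds 2°C (A/T) or 4°C (G/C), so Tm is non-decreasing in n; n = 23 is the first length to reach 80°C.

n = 23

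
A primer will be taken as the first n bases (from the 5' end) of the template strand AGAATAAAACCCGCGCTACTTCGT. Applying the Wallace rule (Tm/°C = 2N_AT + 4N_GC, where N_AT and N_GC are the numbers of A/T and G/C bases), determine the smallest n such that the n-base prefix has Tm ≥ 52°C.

n = 18

First 17 bases: AGAATAAAACCCGCGCT → Tm = 50°C (< 52°C)
First 18 bases: AGAATAAAACCCGCGCTA → Tm = 52°C (≥ 52°C)
Since every base adds ≥2°C, Tm only increases with n, so the threshold is first crossed at n = 18.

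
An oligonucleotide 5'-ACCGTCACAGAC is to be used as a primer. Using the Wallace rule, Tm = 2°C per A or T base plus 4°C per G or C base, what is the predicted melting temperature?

38°C

Scanning the sequence gives A=4, T=1, C=5, G=2.
So N_AT = 5 and N_GC = 7.
Tm = 2×5 + 4×7 = 38°C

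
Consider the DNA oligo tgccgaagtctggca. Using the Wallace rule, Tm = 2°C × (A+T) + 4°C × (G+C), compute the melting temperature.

Base counts: G=5, T=3, A=3, C=4
AT pairs contribute 6, GC pairs contribute 9.
Tm = 4·9 + 2·6 = 36 + 12 = 48°C

48°C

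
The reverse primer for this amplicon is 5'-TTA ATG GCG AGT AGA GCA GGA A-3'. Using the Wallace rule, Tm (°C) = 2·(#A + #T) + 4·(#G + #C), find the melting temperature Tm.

64°C

Counting bases: T=4, G=8, A=8, C=2
AT pairs contribute 12, GC pairs contribute 10.
Tm = 2×12 + 4×10 = 64°C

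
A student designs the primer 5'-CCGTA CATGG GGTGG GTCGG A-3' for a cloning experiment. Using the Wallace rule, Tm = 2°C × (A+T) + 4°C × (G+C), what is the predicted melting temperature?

70°C

G=10, C=4, A=3, T=4
So N_AT = 7 and N_GC = 14.
Tm = 4·14 + 2·7 = 56 + 14 = 70°C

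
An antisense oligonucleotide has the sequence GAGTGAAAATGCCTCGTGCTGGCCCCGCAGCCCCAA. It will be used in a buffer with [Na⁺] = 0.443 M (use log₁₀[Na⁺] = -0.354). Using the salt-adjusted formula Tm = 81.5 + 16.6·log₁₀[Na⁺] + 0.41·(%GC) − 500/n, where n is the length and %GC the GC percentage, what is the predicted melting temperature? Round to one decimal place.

Length n = 36. Counting bases: C=13, G=10, T=5, A=8
G+C = 23, so %GC = 23/36 × 100 = 63.889%
Salt term: 16.6 × (-0.354) = -5.876
GC term: 0.41 × 63.889 = 26.194; length term: −500/36 = −13.889
Tm = 81.5 + (-5.876) + 26.194 − 13.889 = 87.929 → 87.9°C

87.9°C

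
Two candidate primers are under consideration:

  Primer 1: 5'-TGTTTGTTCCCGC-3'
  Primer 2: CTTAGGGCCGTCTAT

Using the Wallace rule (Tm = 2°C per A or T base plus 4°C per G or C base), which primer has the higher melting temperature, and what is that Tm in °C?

Primer 2, 46°C

Primer 1: A+T=6, G+C=7 → Tm = 2(6)+4(7) = 40°C
Primer 2: A+T=7, G+C=8 → Tm = 2(7)+4(8) = 46°C
40°C vs 46°C → primer 2 is higher.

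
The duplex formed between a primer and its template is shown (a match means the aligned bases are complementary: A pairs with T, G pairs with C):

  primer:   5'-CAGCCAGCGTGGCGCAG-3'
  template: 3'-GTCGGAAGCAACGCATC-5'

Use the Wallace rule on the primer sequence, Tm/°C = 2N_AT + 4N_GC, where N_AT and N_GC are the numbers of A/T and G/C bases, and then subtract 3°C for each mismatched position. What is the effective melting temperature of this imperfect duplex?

48°C

Primer base counts: A=3, T=1, G=7, C=6 → A+T=4, G+C=13
Perfect-match Tm = 2(4) + 4(13) = 8 + 52 = 60°C
Mismatches (positions where the bases are not complementary): 4 (at positions 6, 7, 11, 15)
Effective Tm = 60 − 4×3 = 60 − 12 = 48°C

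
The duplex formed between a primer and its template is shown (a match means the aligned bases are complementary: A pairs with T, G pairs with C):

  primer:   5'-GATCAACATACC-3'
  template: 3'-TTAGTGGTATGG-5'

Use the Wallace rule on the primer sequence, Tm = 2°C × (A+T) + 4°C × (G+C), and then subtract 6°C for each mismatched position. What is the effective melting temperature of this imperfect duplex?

Primer base counts: A=5, T=2, G=1, C=4 → A+T=7, G+C=5
Perfect-match Tm = 2(7) + 4(5) = 14 + 20 = 34°C
Mismatches (positions where the bases are not complementary): 2 (at positions 1, 6)
Effective Tm = 34 − 2×6 = 34 − 12 = 22°C

22°C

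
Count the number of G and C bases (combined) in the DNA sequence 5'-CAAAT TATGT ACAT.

3

Counting bases: G=1, T=5, A=6, C=2
G+C = 1 + 2 = 3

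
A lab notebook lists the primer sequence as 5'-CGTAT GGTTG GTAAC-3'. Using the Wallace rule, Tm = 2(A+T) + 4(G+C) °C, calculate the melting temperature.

Base counts: C=2, G=5, T=5, A=3
AT pairs contribute 8, GC pairs contribute 7.
Tm = 2(8) + 4(7) = 16 + 28 = 44°C

44°C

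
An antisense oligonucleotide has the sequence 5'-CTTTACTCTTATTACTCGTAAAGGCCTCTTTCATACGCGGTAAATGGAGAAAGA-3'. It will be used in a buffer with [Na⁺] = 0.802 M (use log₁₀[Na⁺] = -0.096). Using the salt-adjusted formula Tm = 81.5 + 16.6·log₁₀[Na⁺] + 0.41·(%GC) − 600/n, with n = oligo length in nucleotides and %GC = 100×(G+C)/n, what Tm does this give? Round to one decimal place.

84.7°C

Length n = 54. Scanning the sequence gives T=17, G=10, C=11, A=16.
G+C = 21, so %GC = 21/54 × 100 = 38.889%
Salt term: 16.6 × (-0.096) = -1.594
GC term: 0.41 × 38.889 = 15.944; length term: −600/54 = −11.111
Tm = 81.5 + (-1.594) + 15.944 − 11.111 = 84.739 → 84.7°C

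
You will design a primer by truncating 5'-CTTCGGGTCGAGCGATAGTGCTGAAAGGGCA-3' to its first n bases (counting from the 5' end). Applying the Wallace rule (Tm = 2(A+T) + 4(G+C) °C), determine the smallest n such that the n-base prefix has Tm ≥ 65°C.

n = 21

First 20 bases: CTTCGGGTCGAGCGATAGTG → Tm = 64°C (< 65°C)
First 21 bases: CTTCGGGTCGAGCGATAGTGC → Tm = 68°C (≥ 65°C)
Each additional base adds 2°C (A/T) or 4°C (G/C), so Tm is non-decreasing in n; n = 21 is the first length to reach 65°C.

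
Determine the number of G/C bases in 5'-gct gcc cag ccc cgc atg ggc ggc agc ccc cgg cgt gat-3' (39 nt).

31

C=17, A=4, T=4, G=14
Total G or C: 14 + 17 = 31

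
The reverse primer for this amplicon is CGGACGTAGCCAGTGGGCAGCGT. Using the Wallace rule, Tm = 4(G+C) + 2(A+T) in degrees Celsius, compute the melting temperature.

78°C

Counting bases: C=6, A=4, G=10, T=3
So N_AT = 7 and N_GC = 16.
Tm = 2×7 + 4×16 = 78°C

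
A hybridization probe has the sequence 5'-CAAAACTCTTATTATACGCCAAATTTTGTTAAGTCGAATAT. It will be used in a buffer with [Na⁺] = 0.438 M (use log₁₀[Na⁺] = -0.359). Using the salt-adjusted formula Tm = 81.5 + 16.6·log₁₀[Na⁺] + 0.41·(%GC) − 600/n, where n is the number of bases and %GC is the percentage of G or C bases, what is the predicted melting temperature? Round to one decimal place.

Length n = 41. G=4, A=15, T=15, C=7
G+C = 11, so %GC = 11/41 × 100 = 26.829%
Salt term: 16.6 × (-0.359) = -5.959
GC term: 0.41 × 26.829 = 11; length term: −600/41 = −14.634
Tm = 81.5 + (-5.959) + 11 − 14.634 = 71.907 → 71.9°C

71.9°C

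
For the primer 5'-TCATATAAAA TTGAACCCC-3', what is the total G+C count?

Counting bases: C=5, G=1, T=5, A=8
Total G or C: 1 + 5 = 6

6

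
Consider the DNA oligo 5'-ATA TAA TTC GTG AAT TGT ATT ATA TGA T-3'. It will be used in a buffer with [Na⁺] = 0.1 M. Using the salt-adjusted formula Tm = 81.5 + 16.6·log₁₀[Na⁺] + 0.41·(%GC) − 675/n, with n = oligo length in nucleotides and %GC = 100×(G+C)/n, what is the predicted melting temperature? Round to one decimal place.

Length n = 28. A=10, T=13, G=4, C=1
G+C = 5, so %GC = 5/28 × 100 = 17.857%
Salt term: 16.6 × (-1) = -16.6
GC term: 0.41 × 17.857 = 7.321; length term: −675/28 = −24.107
Tm = 81.5 + (-16.6) + 7.321 − 24.107 = 48.114 → 48.1°C

48.1°C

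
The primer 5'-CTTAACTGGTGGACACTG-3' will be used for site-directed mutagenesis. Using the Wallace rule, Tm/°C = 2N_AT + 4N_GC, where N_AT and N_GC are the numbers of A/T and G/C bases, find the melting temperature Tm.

Base counts: C=4, T=5, G=5, A=4
So N_AT = 9 and N_GC = 9.
Tm = 2(9) + 4(9) = 18 + 36 = 54°C

54°C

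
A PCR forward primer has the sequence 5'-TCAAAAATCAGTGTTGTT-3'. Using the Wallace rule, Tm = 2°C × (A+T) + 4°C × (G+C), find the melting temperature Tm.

Counting bases: G=3, A=6, C=2, T=7
So N_AT = 13 and N_GC = 5.
Tm = 4·5 + 2·13 = 20 + 26 = 46°C

46°C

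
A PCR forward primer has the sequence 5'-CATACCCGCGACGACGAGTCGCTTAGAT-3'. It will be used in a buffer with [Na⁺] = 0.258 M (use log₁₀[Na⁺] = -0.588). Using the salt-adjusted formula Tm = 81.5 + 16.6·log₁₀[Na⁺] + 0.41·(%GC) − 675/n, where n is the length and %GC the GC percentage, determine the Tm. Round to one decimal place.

Length n = 28. Counting bases: A=7, G=7, C=9, T=5
G+C = 16, so %GC = 16/28 × 100 = 57.143%
Salt term: 16.6 × (-0.588) = -9.761
GC term: 0.41 × 57.143 = 23.429; length term: −675/28 = −24.107
Tm = 81.5 + (-9.761) + 23.429 − 24.107 = 71.061 → 71.1°C

71.1°C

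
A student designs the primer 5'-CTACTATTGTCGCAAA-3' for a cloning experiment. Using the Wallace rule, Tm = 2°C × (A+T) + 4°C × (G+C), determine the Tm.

44°C

Base counts: A=5, G=2, T=5, C=4
AT pairs contribute 10, GC pairs contribute 6.
Tm = 4·6 + 2·10 = 24 + 20 = 44°C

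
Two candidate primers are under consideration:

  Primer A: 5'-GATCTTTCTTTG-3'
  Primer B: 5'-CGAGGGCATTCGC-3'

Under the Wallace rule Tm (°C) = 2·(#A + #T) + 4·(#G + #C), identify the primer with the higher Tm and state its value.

Primer A: A+T=8, G+C=4 → Tm = 2(8)+4(4) = 32°C
Primer B: A+T=4, G+C=9 → Tm = 2(4)+4(9) = 44°C
32°C vs 44°C → primer B is higher.

Primer B, 44°C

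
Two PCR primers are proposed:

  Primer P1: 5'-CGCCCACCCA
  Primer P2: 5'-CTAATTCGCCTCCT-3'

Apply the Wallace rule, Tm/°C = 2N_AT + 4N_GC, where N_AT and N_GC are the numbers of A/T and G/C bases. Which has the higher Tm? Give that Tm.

Primer P1: A+T=2, G+C=8 → Tm = 2(2)+4(8) = 36°C
Primer P2: A+T=7, G+C=7 → Tm = 2(7)+4(7) = 42°C
36°C vs 42°C → primer P2 is higher.

Primer P2, 42°C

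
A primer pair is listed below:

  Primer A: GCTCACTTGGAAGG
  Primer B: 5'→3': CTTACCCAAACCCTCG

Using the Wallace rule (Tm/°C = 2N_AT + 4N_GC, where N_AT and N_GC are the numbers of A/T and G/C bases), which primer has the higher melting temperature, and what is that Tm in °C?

Primer B, 50°C

Primer A: A+T=6, G+C=8 → Tm = 2(6)+4(8) = 44°C
Primer B: A+T=7, G+C=9 → Tm = 2(7)+4(9) = 50°C
44°C vs 50°C → primer B is higher.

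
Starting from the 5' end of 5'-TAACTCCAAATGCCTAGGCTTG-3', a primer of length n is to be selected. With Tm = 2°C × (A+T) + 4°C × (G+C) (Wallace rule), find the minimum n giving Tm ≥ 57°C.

n = 20

First 19 bases: TAACTCCAAATGCCTAGGC → Tm = 56°C (< 57°C)
First 20 bases: TAACTCCAAATGCCTAGGCT → Tm = 58°C (≥ 57°C)
Since every base adds ≥2°C, Tm only increases with n, so the threshold is first crossed at n = 20.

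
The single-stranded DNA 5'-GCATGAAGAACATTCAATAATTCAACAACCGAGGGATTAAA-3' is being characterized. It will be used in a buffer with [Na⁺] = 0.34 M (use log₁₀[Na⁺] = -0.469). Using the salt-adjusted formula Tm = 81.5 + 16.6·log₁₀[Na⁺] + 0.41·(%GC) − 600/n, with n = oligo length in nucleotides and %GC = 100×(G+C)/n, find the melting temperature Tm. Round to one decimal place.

73.1°C

Length n = 41. Base counts: G=7, C=7, A=19, T=8
G+C = 14, so %GC = 14/41 × 100 = 34.146%
Salt term: 16.6 × (-0.469) = -7.785
GC term: 0.41 × 34.146 = 14; length term: −600/41 = −14.634
Tm = 81.5 + (-7.785) + 14 − 14.634 = 73.081 → 73.1°C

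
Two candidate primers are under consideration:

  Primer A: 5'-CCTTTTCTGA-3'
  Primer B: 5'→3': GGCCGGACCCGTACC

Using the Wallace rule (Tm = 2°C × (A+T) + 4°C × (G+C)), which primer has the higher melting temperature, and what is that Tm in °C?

Primer A: A+T=6, G+C=4 → Tm = 2(6)+4(4) = 28°C
Primer B: A+T=3, G+C=12 → Tm = 2(3)+4(12) = 54°C
28°C vs 54°C → primer B is higher.

Primer B, 54°C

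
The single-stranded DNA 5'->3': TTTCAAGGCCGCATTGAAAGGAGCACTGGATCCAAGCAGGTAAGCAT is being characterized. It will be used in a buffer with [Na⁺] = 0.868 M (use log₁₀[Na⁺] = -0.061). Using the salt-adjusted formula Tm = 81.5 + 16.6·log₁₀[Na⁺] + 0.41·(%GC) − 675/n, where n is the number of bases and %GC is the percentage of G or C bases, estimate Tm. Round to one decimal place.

Length n = 47. Base counts: A=15, G=13, T=9, C=10
G+C = 23, so %GC = 23/47 × 100 = 48.936%
Salt term: 16.6 × (-0.061) = -1.013
GC term: 0.41 × 48.936 = 20.064; length term: −675/47 = −14.362
Tm = 81.5 + (-1.013) + 20.064 − 14.362 = 86.189 → 86.2°C

86.2°C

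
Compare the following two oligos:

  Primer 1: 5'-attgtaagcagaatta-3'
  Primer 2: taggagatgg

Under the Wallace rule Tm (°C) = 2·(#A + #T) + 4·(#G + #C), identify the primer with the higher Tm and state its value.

Primer 1, 40°C

Primer 1: A+T=12, G+C=4 → Tm = 2(12)+4(4) = 40°C
Primer 2: A+T=5, G+C=5 → Tm = 2(5)+4(5) = 30°C
40°C vs 30°C → primer 1 is higher.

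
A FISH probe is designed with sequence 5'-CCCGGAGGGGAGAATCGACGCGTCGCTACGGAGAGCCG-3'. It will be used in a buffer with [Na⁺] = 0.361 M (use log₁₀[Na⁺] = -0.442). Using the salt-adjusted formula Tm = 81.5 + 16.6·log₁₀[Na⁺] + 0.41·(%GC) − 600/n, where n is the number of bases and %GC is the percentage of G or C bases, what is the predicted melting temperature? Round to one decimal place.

87.5°C

Length n = 38. Scanning the sequence gives C=11, G=16, T=3, A=8.
G+C = 27, so %GC = 27/38 × 100 = 71.053%
Salt term: 16.6 × (-0.442) = -7.337
GC term: 0.41 × 71.053 = 29.132; length term: −600/38 = −15.789
Tm = 81.5 + (-7.337) + 29.132 − 15.789 = 87.506 → 87.5°C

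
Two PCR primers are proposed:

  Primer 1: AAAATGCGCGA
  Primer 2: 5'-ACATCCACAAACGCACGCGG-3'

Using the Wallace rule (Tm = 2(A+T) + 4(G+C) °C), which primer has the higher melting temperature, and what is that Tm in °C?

Primer 1: A+T=6, G+C=5 → Tm = 2(6)+4(5) = 32°C
Primer 2: A+T=8, G+C=12 → Tm = 2(8)+4(12) = 64°C
32°C vs 64°C → primer 2 is higher.

Primer 2, 64°C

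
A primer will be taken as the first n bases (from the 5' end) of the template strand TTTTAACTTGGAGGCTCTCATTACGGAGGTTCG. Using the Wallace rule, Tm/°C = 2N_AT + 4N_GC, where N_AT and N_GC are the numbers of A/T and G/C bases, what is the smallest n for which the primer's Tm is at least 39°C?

n = 15

First 14 bases: TTTTAACTTGGAGG → Tm = 38°C (< 39°C)
First 15 bases: TTTTAACTTGGAGGC → Tm = 42°C (≥ 39°C)
Each additional base adds 2°C (A/T) or 4°C (G/C), so Tm is non-decreasing in n; n = 15 is the first length to reach 39°C.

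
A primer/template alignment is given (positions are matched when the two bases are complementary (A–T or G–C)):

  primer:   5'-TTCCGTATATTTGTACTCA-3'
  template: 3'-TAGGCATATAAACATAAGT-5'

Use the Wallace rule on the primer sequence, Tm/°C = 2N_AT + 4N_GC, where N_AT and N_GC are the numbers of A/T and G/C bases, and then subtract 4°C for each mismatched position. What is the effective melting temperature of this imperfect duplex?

Primer base counts: A=4, T=9, G=2, C=4 → A+T=13, G+C=6
Perfect-match Tm = 2(13) + 4(6) = 26 + 24 = 50°C
Mismatches (positions where the bases are not complementary): 2 (at positions 1, 16)
Effective Tm = 50 − 2×4 = 50 − 8 = 42°C

42°C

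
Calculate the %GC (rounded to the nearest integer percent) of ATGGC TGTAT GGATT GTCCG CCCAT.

52%

Counting bases: C=6, T=8, A=4, G=7
G+C = 7 + 6 = 13 out of 25 bases
%GC = 13/25 × 100 = 52% ≈ 52%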